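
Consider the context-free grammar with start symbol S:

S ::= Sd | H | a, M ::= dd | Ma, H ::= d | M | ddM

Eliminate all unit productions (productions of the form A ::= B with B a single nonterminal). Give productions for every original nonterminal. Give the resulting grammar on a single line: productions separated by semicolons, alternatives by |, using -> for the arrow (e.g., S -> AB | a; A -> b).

Unit productions: H->M, S->H.
Unit pairs (A ⇒* B via units): (H,M), (S,H), (S,M).
S: inherits non-unit rules of {H, M, S} → Ma | Sd | a | d | dd | ddM.
H: inherits non-unit rules of {H, M} → Ma | d | dd | ddM.
M: inherits non-unit rules of {M} → Ma | dd.

S -> a | d | Ma | Sd | dd | ddM; H -> d | Ma | dd | ddM; M -> Ma | dd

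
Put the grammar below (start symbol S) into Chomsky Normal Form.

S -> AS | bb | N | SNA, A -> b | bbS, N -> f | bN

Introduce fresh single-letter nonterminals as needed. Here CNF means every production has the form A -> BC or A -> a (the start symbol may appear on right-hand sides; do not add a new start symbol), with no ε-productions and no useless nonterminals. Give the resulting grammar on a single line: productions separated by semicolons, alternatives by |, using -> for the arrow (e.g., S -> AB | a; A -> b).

No ε-productions.
After unit-elimination: S -> f | AS | bN | bb | SNA; A -> b | bbS; N -> f | bN.
TERM: introduce B -> b and substitute in every rule of length ≥2.
BIN: A -> BBS becomes A -> BC, C -> BS; S -> SNA becomes S -> SD, D -> NA.

S -> f | AS | BB | BN | SD; A -> b | BC; B -> b; C -> BS; D -> NA; N -> f | BN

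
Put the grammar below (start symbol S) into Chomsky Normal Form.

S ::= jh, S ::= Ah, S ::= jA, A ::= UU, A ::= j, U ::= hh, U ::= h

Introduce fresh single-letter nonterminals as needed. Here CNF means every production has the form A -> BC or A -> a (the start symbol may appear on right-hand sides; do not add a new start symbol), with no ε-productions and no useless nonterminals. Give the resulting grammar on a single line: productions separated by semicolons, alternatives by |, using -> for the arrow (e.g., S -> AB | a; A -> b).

S -> AB | CA | CB; A -> j | UU; B -> h; C -> j; U -> h | BB

No ε-productions.
No unit productions to eliminate.
TERM: introduce B -> h, C -> j and substitute in every rule of length ≥2.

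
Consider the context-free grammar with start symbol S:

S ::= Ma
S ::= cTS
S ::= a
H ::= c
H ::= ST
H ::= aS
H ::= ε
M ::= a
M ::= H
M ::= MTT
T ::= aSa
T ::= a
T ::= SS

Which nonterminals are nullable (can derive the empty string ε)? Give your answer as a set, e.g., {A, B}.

{H, M}

Directly nullable (have an ε-rule): {H}.
M is nullable via M -> H (every symbol on the right is already known nullable).
Not nullable: S, T — each has a terminal in every rule's right-hand side or depends on a non-nullable symbol.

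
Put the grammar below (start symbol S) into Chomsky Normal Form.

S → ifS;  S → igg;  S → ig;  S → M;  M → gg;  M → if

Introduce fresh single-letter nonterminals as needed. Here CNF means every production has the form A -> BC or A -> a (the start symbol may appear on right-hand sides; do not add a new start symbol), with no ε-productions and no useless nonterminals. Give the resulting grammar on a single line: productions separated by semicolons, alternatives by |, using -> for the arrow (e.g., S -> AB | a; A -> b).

No ε-productions.
After unit-elimination: S -> gg | if | ig | ifS | igg; M -> gg | if.
TERM: introduce C -> f, A -> g, B -> i and substitute in every rule of length ≥2.
BIN: S -> BAA becomes S -> BD, D -> AA; S -> BCS becomes S -> BE, E -> CS.
Drop unreachable/unproductive: M.

S -> AA | BA | BC | BD | BE; A -> g; B -> i; C -> f; D -> AA; E -> CS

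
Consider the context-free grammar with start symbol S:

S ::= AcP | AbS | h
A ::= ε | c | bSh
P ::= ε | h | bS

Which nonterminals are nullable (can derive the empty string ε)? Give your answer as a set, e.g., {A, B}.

{A, P}

Directly nullable (have an ε-rule): {A, P}.
Not nullable: S — each has a terminal in every rule's right-hand side or depends on a non-nullable symbol.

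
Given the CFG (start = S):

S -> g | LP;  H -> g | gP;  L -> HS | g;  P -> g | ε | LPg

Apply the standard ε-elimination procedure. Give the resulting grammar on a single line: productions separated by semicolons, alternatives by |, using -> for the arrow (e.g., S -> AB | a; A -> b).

S -> L | g | LP; H -> g | gP; L -> g | HS; P -> g | Lg | LPg

Nullable set: {P}.
S -> LP: P nullable, giving L | LP.
H -> gP: P nullable, giving g | gP.
Drop P -> ε.
P -> LPg: P nullable, giving LPg | Lg.
Unchanged (no nullable symbols): S -> g; H -> g; L -> HS; L -> g; P -> g.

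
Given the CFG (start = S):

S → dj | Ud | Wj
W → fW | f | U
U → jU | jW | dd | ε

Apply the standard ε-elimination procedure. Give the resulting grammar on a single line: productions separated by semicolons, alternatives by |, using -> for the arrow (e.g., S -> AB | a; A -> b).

S -> d | j | Ud | Wj | dj; U -> j | dd | jU | jW; W -> U | f | fW

Nullable set: {U, W}.
S -> Ud: U nullable, giving Ud | d.
S -> Wj: W nullable, giving Wj | j.
Drop U -> ε.
U -> jU: U nullable, giving j | jU.
U -> jW: W nullable, giving j | jW.
W -> U: U nullable, giving U.
W -> fW: W nullable, giving f | fW.
Unchanged (no nullable symbols): S -> dj; U -> dd; W -> f.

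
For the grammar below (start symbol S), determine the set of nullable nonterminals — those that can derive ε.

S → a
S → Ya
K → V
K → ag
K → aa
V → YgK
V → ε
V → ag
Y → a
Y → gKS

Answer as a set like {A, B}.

Directly nullable (have an ε-rule): {V}.
K is nullable via K -> V (every symbol on the right is already known nullable).
Not nullable: S, Y — each has a terminal in every rule's right-hand side or depends on a non-nullable symbol.

{K, V}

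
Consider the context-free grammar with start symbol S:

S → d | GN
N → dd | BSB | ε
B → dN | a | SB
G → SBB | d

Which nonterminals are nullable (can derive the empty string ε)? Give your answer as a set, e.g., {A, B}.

Directly nullable (have an ε-rule): {N}.
Not nullable: B, G, S — each has a terminal in every rule's right-hand side or depends on a non-nullable symbol.

{N}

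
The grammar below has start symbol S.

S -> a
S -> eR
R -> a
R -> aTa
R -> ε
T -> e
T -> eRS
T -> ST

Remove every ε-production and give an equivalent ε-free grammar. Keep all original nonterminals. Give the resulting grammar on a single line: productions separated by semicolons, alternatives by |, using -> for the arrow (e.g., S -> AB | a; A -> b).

Nullable set: {R}.
S -> eR: R nullable, giving e | eR.
Drop R -> ε.
T -> eRS: R nullable, giving eRS | eS.
Unchanged (no nullable symbols): S -> a; R -> a; R -> aTa; T -> ST; T -> e.

S -> a | e | eR; R -> a | aTa; T -> e | ST | eS | eRS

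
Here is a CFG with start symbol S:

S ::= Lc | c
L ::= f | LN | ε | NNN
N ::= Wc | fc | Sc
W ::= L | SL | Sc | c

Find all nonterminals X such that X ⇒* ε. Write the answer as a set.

{L, W}

Directly nullable (have an ε-rule): {L}.
W is nullable via W -> L (every symbol on the right is already known nullable).
Not nullable: N, S — each has a terminal in every rule's right-hand side or depends on a non-nullable symbol.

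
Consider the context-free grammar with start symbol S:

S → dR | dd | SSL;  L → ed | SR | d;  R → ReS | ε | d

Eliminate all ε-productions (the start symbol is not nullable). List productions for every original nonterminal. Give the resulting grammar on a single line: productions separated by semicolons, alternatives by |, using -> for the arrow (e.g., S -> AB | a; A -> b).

S -> d | dR | dd | SSL; L -> S | d | SR | ed; R -> d | eS | ReS

Nullable set: {R}.
S -> dR: R nullable, giving d | dR.
L -> SR: R nullable, giving S | SR.
Drop R -> ε.
R -> ReS: R nullable, giving ReS | eS.
Unchanged (no nullable symbols): S -> SSL; S -> dd; L -> d; L -> ed; R -> d.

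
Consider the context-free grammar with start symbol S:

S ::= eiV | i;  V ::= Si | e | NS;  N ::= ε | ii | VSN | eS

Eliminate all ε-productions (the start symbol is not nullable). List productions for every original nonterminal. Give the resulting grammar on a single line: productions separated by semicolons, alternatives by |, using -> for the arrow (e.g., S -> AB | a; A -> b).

S -> i | eiV; N -> VS | eS | ii | VSN; V -> S | e | NS | Si

Nullable set: {N}.
Drop N -> ε.
N -> VSN: N nullable, giving VS | VSN.
V -> NS: N nullable, giving NS | S.
Unchanged (no nullable symbols): S -> eiV; S -> i; N -> eS; N -> ii; V -> Si; V -> e.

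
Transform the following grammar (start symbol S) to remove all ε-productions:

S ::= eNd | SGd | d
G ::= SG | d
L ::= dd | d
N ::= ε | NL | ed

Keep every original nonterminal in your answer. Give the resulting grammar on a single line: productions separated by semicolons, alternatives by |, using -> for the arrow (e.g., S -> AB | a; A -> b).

Nullable set: {N}.
S -> eNd: N nullable, giving eNd | ed.
Drop N -> ε.
N -> NL: N nullable, giving L | NL.
Unchanged (no nullable symbols): S -> SGd; S -> d; G -> SG; G -> d; L -> d; L -> dd; N -> ed.

S -> d | ed | SGd | eNd; G -> d | SG; L -> d | dd; N -> L | NL | ed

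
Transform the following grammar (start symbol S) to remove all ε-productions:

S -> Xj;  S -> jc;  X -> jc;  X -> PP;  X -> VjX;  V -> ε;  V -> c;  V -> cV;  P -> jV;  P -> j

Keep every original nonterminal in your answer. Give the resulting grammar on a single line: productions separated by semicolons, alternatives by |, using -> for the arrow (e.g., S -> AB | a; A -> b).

Nullable set: {V}.
P -> jV: V nullable, giving j | jV.
Drop V -> ε.
V -> cV: V nullable, giving c | cV.
X -> VjX: V nullable, giving VjX | jX.
Unchanged (no nullable symbols): S -> Xj; S -> jc; P -> j; V -> c; X -> PP; X -> jc.

S -> Xj | jc; P -> j | jV; V -> c | cV; X -> PP | jX | jc | VjX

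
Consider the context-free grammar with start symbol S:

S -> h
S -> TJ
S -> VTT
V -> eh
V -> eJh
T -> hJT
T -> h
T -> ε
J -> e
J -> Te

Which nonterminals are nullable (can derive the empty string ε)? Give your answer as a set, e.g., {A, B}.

Directly nullable (have an ε-rule): {T}.
Not nullable: J, S, V — each has a terminal in every rule's right-hand side or depends on a non-nullable symbol.

{T}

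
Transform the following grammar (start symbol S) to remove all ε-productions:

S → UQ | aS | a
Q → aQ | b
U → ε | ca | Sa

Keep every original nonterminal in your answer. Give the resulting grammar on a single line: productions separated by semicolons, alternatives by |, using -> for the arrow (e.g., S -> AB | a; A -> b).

Nullable set: {U}.
S -> UQ: U nullable, giving Q | UQ.
Drop U -> ε.
Unchanged (no nullable symbols): S -> a; S -> aS; Q -> aQ; Q -> b; U -> Sa; U -> ca.

S -> Q | a | UQ | aS; Q -> b | aQ; U -> Sa | ca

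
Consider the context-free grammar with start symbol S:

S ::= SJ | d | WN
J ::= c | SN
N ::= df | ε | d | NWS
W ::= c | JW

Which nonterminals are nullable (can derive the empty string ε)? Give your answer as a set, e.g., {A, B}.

{N}

Directly nullable (have an ε-rule): {N}.
Not nullable: J, S, W — each has a terminal in every rule's right-hand side or depends on a non-nullable symbol.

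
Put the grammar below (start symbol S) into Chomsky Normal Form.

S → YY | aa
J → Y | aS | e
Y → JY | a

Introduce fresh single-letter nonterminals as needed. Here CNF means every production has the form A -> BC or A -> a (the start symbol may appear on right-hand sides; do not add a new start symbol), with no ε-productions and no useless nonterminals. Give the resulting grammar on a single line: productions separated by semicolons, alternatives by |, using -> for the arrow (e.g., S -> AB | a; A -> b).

S -> AA | YY; A -> a; J -> a | e | AS | JY; Y -> a | JY

No ε-productions.
After unit-elimination: S -> YY | aa; J -> a | e | JY | aS; Y -> a | JY.
TERM: introduce A -> a and substitute in every rule of length ≥2.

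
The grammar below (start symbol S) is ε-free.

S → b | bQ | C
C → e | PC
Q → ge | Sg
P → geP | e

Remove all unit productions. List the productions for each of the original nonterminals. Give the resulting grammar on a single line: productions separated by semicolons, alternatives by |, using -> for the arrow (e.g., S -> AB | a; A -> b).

S -> b | e | PC | bQ; C -> e | PC; P -> e | geP; Q -> Sg | ge

Unit productions: S->C.
Unit pairs (A ⇒* B via units): (S,C).
S: inherits non-unit rules of {C, S} → PC | b | bQ | e.
C: inherits non-unit rules of {C} → PC | e.
P: inherits non-unit rules of {P} → e | geP.
Q: inherits non-unit rules of {Q} → Sg | ge.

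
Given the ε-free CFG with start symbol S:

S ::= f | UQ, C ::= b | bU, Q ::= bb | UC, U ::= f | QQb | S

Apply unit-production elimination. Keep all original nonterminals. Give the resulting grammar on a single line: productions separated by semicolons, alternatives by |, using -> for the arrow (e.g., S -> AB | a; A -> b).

S -> f | UQ; C -> b | bU; Q -> UC | bb; U -> f | UQ | QQb

Unit productions: U->S.
Unit pairs (A ⇒* B via units): (U,S).
S: inherits non-unit rules of {S} → UQ | f.
C: inherits non-unit rules of {C} → b | bU.
Q: inherits non-unit rules of {Q} → UC | bb.
U: inherits non-unit rules of {S, U} → QQb | UQ | f.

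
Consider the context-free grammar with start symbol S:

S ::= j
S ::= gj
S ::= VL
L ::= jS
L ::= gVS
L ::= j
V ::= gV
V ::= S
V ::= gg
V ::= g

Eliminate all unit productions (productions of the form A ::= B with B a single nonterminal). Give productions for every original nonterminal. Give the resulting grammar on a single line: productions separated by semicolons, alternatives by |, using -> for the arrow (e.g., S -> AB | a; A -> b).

S -> j | VL | gj; L -> j | jS | gVS; V -> g | j | VL | gV | gg | gj

Unit productions: V->S.
Unit pairs (A ⇒* B via units): (V,S).
S: inherits non-unit rules of {S} → VL | gj | j.
L: inherits non-unit rules of {L} → gVS | j | jS.
V: inherits non-unit rules of {S, V} → VL | g | gV | gg | gj | j.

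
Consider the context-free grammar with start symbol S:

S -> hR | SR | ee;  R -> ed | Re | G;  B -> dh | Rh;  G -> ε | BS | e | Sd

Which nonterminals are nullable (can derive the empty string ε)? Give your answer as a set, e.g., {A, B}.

Directly nullable (have an ε-rule): {G}.
R is nullable via R -> G (every symbol on the right is already known nullable).
Not nullable: B, S — each has a terminal in every rule's right-hand side or depends on a non-nullable symbol.

{G, R}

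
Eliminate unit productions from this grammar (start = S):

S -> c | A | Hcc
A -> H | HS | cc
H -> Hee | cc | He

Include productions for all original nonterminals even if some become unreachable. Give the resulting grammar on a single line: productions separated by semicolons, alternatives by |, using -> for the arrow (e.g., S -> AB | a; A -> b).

Unit productions: A->H, S->A.
Unit pairs (A ⇒* B via units): (A,H), (S,A), (S,H).
S: inherits non-unit rules of {A, H, S} → HS | Hcc | He | Hee | c | cc.
A: inherits non-unit rules of {A, H} → HS | He | Hee | cc.
H: inherits non-unit rules of {H} → He | Hee | cc.

S -> c | HS | He | cc | Hcc | Hee; A -> HS | He | cc | Hee; H -> He | cc | Hee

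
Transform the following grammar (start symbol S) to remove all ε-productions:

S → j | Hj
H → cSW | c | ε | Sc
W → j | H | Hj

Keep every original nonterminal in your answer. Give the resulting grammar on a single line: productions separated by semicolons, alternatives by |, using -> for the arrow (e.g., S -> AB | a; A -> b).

Nullable set: {H, W}.
S -> Hj: H nullable, giving Hj | j.
Drop H -> ε.
H -> cSW: W nullable, giving cS | cSW.
W -> H: H nullable, giving H.
W -> Hj: H nullable, giving Hj | j.
Unchanged (no nullable symbols): S -> j; H -> Sc; H -> c; W -> j.

S -> j | Hj; H -> c | Sc | cS | cSW; W -> H | j | Hj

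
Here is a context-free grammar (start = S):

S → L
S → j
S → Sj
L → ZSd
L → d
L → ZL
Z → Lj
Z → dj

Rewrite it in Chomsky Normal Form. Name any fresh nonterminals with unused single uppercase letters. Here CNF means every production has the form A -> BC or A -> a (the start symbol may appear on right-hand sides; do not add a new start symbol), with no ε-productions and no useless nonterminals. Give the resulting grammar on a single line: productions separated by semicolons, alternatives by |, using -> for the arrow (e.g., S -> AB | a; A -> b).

No ε-productions.
After unit-elimination: S -> d | j | Sj | ZL | ZSd; L -> d | ZL | ZSd; Z -> Lj | dj.
TERM: introduce A -> d, B -> j and substitute in every rule of length ≥2.
BIN: L -> ZSA becomes L -> ZC, C -> SA; S -> ZSA becomes S -> ZD, D -> SA.

S -> d | j | SB | ZD | ZL; A -> d; B -> j; C -> SA; D -> SA; L -> d | ZC | ZL; Z -> AB | LB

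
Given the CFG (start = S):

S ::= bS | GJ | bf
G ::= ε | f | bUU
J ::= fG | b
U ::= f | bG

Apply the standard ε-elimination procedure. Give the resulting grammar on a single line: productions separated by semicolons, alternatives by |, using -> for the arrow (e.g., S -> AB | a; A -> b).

Nullable set: {G}.
S -> GJ: G nullable, giving GJ | J.
Drop G -> ε.
J -> fG: G nullable, giving f | fG.
U -> bG: G nullable, giving b | bG.
Unchanged (no nullable symbols): S -> bS; S -> bf; G -> bUU; G -> f; J -> b; U -> f.

S -> J | GJ | bS | bf; G -> f | bUU; J -> b | f | fG; U -> b | f | bG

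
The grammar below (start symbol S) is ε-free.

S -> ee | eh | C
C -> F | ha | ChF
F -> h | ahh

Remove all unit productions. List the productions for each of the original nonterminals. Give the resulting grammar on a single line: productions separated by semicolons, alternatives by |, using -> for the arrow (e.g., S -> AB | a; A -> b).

S -> h | ee | eh | ha | ChF | ahh; C -> h | ha | ChF | ahh; F -> h | ahh

Unit productions: C->F, S->C.
Unit pairs (A ⇒* B via units): (C,F), (S,C), (S,F).
S: inherits non-unit rules of {C, F, S} → ChF | ahh | ee | eh | h | ha.
C: inherits non-unit rules of {C, F} → ChF | ahh | h | ha.
F: inherits non-unit rules of {F} → ahh | h.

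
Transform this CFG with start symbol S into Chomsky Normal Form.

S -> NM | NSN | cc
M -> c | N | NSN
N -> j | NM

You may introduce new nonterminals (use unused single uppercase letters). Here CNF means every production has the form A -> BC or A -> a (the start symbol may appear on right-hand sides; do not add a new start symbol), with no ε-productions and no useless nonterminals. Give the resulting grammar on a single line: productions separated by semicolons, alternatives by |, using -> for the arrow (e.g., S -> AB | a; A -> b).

No ε-productions.
After unit-elimination: S -> NM | cc | NSN; M -> c | j | NM | NSN; N -> j | NM.
TERM: introduce A -> c and substitute in every rule of length ≥2.
BIN: M -> NSN becomes M -> NB, B -> SN; S -> NSN becomes S -> NC, C -> SN.

S -> AA | NC | NM; A -> c; B -> SN; C -> SN; M -> c | j | NB | NM; N -> j | NM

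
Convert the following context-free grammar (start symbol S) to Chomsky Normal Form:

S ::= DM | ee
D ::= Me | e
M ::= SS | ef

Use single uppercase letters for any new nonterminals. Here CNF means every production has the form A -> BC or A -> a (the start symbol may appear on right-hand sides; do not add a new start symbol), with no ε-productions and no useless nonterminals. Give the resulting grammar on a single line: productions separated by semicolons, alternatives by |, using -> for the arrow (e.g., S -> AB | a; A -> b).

No ε-productions.
No unit productions to eliminate.
TERM: introduce A -> e, B -> f and substitute in every rule of length ≥2.

S -> AA | DM; A -> e; B -> f; D -> e | MA; M -> AB | SS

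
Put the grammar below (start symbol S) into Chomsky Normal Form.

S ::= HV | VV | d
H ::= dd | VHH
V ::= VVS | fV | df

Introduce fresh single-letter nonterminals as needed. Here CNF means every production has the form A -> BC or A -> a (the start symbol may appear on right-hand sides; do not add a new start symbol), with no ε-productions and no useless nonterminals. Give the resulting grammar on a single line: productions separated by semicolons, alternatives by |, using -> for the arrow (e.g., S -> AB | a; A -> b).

No ε-productions.
No unit productions to eliminate.
TERM: introduce A -> d, B -> f and substitute in every rule of length ≥2.
BIN: H -> VHH becomes H -> VC, C -> HH; V -> VVS becomes V -> VD, D -> VS.

S -> d | HV | VV; A -> d; B -> f; C -> HH; D -> VS; H -> AA | VC; V -> AB | BV | VD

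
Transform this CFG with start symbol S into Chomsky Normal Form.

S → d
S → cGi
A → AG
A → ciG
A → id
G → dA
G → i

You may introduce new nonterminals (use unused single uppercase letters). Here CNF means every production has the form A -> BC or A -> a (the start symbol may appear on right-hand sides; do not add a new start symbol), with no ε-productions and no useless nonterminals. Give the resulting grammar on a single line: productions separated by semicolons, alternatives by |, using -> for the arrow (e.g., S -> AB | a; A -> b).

No ε-productions.
No unit productions to eliminate.
TERM: introduce B -> c, D -> d, C -> i and substitute in every rule of length ≥2.
BIN: A -> BCG becomes A -> BE, E -> CG; S -> BGC becomes S -> BF, F -> GC.

S -> d | BF; A -> AG | BE | CD; B -> c; C -> i; D -> d; E -> CG; F -> GC; G -> i | DA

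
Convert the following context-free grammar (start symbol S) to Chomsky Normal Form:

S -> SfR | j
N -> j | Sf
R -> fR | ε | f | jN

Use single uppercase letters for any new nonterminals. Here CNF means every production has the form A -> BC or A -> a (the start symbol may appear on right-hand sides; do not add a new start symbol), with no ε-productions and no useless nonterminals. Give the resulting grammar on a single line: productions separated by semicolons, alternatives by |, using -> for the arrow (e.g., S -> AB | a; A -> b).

Nullable: {R}; after ε-elimination: S -> j | Sf | SfR; N -> j | Sf; R -> f | fR | jN.
No unit productions to eliminate.
TERM: introduce A -> f, B -> j and substitute in every rule of length ≥2.
BIN: S -> SAR becomes S -> SC, C -> AR.

S -> j | SA | SC; A -> f; B -> j; C -> AR; N -> j | SA; R -> f | AR | BN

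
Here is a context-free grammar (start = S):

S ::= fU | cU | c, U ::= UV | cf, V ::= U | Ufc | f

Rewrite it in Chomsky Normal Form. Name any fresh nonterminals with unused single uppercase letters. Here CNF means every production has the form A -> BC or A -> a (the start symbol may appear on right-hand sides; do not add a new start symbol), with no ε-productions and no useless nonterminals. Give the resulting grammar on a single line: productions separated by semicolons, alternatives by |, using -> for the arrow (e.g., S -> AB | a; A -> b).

No ε-productions.
After unit-elimination: S -> c | cU | fU; U -> UV | cf; V -> f | UV | cf | Ufc.
TERM: introduce A -> c, B -> f and substitute in every rule of length ≥2.
BIN: V -> UBA becomes V -> UC, C -> BA.

S -> c | AU | BU; A -> c; B -> f; C -> BA; U -> AB | UV; V -> f | AB | UC | UV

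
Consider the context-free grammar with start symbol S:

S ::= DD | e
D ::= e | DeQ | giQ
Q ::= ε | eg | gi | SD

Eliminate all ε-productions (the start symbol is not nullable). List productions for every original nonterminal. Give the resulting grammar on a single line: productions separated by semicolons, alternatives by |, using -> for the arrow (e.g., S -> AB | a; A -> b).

S -> e | DD; D -> e | De | gi | DeQ | giQ; Q -> SD | eg | gi

Nullable set: {Q}.
D -> DeQ: Q nullable, giving De | DeQ.
D -> giQ: Q nullable, giving gi | giQ.
Drop Q -> ε.
Unchanged (no nullable symbols): S -> DD; S -> e; D -> e; Q -> SD; Q -> eg; Q -> gi.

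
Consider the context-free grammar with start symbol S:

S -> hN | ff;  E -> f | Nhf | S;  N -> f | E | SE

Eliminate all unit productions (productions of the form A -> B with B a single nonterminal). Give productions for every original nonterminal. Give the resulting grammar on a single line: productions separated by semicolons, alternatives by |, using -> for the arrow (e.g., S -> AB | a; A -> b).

S -> ff | hN; E -> f | ff | hN | Nhf; N -> f | SE | ff | hN | Nhf

Unit productions: E->S, N->E.
Unit pairs (A ⇒* B via units): (E,S), (N,E), (N,S).
S: inherits non-unit rules of {S} → ff | hN.
E: inherits non-unit rules of {E, S} → Nhf | f | ff | hN.
N: inherits non-unit rules of {E, N, S} → Nhf | SE | f | ff | hN.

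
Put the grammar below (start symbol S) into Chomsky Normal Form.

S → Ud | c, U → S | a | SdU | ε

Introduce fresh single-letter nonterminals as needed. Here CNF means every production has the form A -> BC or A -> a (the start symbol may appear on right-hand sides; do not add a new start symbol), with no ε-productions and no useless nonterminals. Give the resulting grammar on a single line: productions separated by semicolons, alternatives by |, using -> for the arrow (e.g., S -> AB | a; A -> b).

S -> c | d | UA; A -> d; B -> AU; U -> a | c | d | SA | SB | UA

Nullable: {U}; after ε-elimination: S -> c | d | Ud; U -> S | a | Sd | SdU.
After unit-elimination: S -> c | d | Ud; U -> a | c | d | Sd | Ud | SdU.
TERM: introduce A -> d and substitute in every rule of length ≥2.
BIN: U -> SAU becomes U -> SB, B -> AU.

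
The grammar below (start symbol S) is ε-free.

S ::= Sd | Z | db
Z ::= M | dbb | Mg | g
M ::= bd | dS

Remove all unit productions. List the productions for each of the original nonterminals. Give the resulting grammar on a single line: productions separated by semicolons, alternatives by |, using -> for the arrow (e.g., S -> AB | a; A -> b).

Unit productions: S->Z, Z->M.
Unit pairs (A ⇒* B via units): (S,M), (S,Z), (Z,M).
S: inherits non-unit rules of {M, S, Z} → Mg | Sd | bd | dS | db | dbb | g.
M: inherits non-unit rules of {M} → bd | dS.
Z: inherits non-unit rules of {M, Z} → Mg | bd | dS | dbb | g.

S -> g | Mg | Sd | bd | dS | db | dbb; M -> bd | dS; Z -> g | Mg | bd | dS | dbb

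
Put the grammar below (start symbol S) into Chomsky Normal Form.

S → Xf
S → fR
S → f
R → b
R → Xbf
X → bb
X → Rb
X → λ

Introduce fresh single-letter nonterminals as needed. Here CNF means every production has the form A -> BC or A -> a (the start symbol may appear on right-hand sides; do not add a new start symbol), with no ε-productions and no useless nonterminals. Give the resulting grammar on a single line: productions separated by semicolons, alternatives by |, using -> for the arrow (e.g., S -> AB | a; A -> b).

Nullable: {X}; after ε-elimination: S -> f | Xf | fR; R -> b | bf | Xbf; X -> Rb | bb.
No unit productions to eliminate.
TERM: introduce A -> b, B -> f and substitute in every rule of length ≥2.
BIN: R -> XAB becomes R -> XC, C -> AB.

S -> f | BR | XB; A -> b; B -> f; C -> AB; R -> b | AB | XC; X -> AA | RA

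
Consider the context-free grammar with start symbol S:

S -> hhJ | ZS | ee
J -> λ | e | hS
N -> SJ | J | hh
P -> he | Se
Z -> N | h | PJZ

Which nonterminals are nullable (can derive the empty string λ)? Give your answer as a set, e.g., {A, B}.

Directly nullable (have an ε-rule): {J}.
N is nullable via N -> J (every symbol on the right is already known nullable).
Z is nullable via Z -> N (every symbol on the right is already known nullable).
Not nullable: P, S — each has a terminal in every rule's right-hand side or depends on a non-nullable symbol.

{J, N, Z}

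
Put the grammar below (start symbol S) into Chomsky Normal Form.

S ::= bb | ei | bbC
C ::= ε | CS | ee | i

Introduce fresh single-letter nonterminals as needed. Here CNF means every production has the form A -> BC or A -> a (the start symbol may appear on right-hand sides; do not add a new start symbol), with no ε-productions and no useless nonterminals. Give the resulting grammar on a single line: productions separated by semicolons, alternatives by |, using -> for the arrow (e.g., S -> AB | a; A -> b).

S -> AA | AF | BD; A -> b; B -> e; C -> i | AA | AE | BB | BD | CS; D -> i; E -> AC; F -> AC

Nullable: {C}; after ε-elimination: S -> bb | ei | bbC; C -> S | i | CS | ee.
After unit-elimination: S -> bb | ei | bbC; C -> i | CS | bb | ee | ei | bbC.
TERM: introduce A -> b, B -> e, D -> i and substitute in every rule of length ≥2.
BIN: C -> AAC becomes C -> AE, E -> AC; S -> AAC becomes S -> AF, F -> AC.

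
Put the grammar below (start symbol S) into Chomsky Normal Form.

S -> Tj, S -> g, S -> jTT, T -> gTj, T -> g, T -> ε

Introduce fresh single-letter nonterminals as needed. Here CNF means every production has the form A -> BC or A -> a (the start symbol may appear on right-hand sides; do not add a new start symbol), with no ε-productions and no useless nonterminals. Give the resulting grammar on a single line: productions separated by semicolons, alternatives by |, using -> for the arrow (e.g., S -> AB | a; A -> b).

S -> g | j | AC | AT | TA; A -> j; B -> g; C -> TT; D -> TA; T -> g | BA | BD

Nullable: {T}; after ε-elimination: S -> g | j | Tj | jT | jTT; T -> g | gj | gTj.
No unit productions to eliminate.
TERM: introduce B -> g, A -> j and substitute in every rule of length ≥2.
BIN: S -> ATT becomes S -> AC, C -> TT; T -> BTA becomes T -> BD, D -> TA.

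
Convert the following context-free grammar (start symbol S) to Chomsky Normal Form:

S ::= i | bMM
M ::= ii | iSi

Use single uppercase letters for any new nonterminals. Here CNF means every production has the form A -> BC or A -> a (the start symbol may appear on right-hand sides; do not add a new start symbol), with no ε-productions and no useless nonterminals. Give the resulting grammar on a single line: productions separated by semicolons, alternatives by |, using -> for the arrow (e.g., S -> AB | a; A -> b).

No ε-productions.
No unit productions to eliminate.
TERM: introduce B -> b, A -> i and substitute in every rule of length ≥2.
BIN: M -> ASA becomes M -> AC, C -> SA; S -> BMM becomes S -> BD, D -> MM.

S -> i | BD; A -> i; B -> b; C -> SA; D -> MM; M -> AA | AC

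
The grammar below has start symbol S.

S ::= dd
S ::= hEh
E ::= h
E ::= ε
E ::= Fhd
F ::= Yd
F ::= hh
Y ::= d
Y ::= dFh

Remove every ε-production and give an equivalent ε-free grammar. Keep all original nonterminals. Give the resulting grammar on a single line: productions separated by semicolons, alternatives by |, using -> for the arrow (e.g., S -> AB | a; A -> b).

Nullable set: {E}.
S -> hEh: E nullable, giving hEh | hh.
Drop E -> ε.
Unchanged (no nullable symbols): S -> dd; E -> Fhd; E -> h; F -> Yd; F -> hh; Y -> d; Y -> dFh.

S -> dd | hh | hEh; E -> h | Fhd; F -> Yd | hh; Y -> d | dFh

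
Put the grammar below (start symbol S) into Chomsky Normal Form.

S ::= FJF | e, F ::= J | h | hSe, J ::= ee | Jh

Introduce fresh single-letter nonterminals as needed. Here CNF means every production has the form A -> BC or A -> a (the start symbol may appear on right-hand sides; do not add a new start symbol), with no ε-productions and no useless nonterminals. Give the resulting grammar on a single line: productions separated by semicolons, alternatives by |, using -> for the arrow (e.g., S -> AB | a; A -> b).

S -> e | FD; A -> h; B -> e; C -> SB; D -> JF; F -> h | AC | BB | JA; J -> BB | JA

No ε-productions.
After unit-elimination: S -> e | FJF; F -> h | Jh | ee | hSe; J -> Jh | ee.
TERM: introduce B -> e, A -> h and substitute in every rule of length ≥2.
BIN: F -> ASB becomes F -> AC, C -> SB; S -> FJF becomes S -> FD, D -> JF.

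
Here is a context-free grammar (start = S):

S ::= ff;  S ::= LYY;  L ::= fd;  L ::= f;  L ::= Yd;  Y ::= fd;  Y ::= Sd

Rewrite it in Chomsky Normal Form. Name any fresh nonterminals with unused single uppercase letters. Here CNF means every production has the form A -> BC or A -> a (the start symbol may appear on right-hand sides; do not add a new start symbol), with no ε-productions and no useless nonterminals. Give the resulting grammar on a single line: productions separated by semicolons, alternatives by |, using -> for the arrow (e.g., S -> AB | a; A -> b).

S -> BB | LC; A -> d; B -> f; C -> YY; L -> f | BA | YA; Y -> BA | SA

No ε-productions.
No unit productions to eliminate.
TERM: introduce A -> d, B -> f and substitute in every rule of length ≥2.
BIN: S -> LYY becomes S -> LC, C -> YY.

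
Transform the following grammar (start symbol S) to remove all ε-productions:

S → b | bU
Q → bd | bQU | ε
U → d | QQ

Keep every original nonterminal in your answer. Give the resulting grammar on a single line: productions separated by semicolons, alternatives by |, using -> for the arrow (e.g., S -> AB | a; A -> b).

S -> b | bU; Q -> b | bQ | bU | bd | bQU; U -> Q | d | QQ

Nullable set: {Q, U}.
S -> bU: U nullable, giving b | bU.
Drop Q -> ε.
Q -> bQU: Q, U nullable, giving b | bQ | bQU | bU.
U -> QQ: Q, Q nullable, giving Q | QQ.
Unchanged (no nullable symbols): S -> b; Q -> bd; U -> d.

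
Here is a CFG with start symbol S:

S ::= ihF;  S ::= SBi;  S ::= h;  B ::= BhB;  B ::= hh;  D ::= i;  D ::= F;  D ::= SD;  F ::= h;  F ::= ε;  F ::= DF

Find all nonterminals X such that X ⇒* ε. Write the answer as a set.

Directly nullable (have an ε-rule): {F}.
D is nullable via D -> F (every symbol on the right is already known nullable).
Not nullable: B, S — each has a terminal in every rule's right-hand side or depends on a non-nullable symbol.

{D, F}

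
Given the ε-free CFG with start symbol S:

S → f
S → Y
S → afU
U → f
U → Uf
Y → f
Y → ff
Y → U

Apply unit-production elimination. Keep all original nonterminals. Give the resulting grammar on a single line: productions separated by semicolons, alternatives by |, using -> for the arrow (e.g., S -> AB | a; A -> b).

Unit productions: S->Y, Y->U.
Unit pairs (A ⇒* B via units): (S,U), (S,Y), (Y,U).
S: inherits non-unit rules of {S, U, Y} → Uf | afU | f | ff.
U: inherits non-unit rules of {U} → Uf | f.
Y: inherits non-unit rules of {U, Y} → Uf | f | ff.

S -> f | Uf | ff | afU; U -> f | Uf; Y -> f | Uf | ff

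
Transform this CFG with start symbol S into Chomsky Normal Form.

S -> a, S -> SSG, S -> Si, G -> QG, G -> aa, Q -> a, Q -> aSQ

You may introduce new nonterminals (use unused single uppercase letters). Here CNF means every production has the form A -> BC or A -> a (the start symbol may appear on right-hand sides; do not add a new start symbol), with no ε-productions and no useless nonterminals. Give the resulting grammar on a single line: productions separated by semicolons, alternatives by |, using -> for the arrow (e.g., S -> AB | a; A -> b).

No ε-productions.
No unit productions to eliminate.
TERM: introduce A -> a, B -> i and substitute in every rule of length ≥2.
BIN: Q -> ASQ becomes Q -> AC, C -> SQ; S -> SSG becomes S -> SD, D -> SG.

S -> a | SB | SD; A -> a; B -> i; C -> SQ; D -> SG; G -> AA | QG; Q -> a | AC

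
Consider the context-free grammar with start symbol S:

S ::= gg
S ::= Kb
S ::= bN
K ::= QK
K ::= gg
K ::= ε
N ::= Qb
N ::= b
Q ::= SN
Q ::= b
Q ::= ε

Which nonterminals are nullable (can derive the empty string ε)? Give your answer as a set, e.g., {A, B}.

Directly nullable (have an ε-rule): {K, Q}.
Not nullable: N, S — each has a terminal in every rule's right-hand side or depends on a non-nullable symbol.

{K, Q}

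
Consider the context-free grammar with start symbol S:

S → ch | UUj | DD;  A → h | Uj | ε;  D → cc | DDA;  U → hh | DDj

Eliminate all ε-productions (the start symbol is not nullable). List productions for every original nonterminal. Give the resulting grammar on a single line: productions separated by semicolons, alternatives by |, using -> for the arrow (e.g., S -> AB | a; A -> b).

S -> DD | ch | UUj; A -> h | Uj; D -> DD | cc | DDA; U -> hh | DDj

Nullable set: {A}.
Drop A -> ε.
D -> DDA: A nullable, giving DD | DDA.
Unchanged (no nullable symbols): S -> DD; S -> UUj; S -> ch; A -> Uj; A -> h; D -> cc; U -> DDj; U -> hh.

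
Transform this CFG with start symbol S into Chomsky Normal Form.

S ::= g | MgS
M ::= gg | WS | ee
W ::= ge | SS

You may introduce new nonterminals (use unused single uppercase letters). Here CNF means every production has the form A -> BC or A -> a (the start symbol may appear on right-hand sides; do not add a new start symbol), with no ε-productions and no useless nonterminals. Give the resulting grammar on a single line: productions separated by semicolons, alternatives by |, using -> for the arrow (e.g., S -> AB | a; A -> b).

No ε-productions.
No unit productions to eliminate.
TERM: introduce A -> e, B -> g and substitute in every rule of length ≥2.
BIN: S -> MBS becomes S -> MC, C -> BS.

S -> g | MC; A -> e; B -> g; C -> BS; M -> AA | BB | WS; W -> BA | SS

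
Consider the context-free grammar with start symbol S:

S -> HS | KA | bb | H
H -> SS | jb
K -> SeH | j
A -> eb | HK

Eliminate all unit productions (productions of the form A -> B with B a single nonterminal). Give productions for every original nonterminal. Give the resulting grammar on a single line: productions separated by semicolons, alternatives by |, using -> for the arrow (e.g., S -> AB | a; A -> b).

Unit productions: S->H.
Unit pairs (A ⇒* B via units): (S,H).
S: inherits non-unit rules of {H, S} → HS | KA | SS | bb | jb.
A: inherits non-unit rules of {A} → HK | eb.
H: inherits non-unit rules of {H} → SS | jb.
K: inherits non-unit rules of {K} → SeH | j.

S -> HS | KA | SS | bb | jb; A -> HK | eb; H -> SS | jb; K -> j | SeH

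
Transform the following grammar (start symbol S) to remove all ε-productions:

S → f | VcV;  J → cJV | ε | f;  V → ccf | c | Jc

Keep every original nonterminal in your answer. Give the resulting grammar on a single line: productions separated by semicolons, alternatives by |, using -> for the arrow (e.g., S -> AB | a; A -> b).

Nullable set: {J}.
Drop J -> ε.
J -> cJV: J nullable, giving cJV | cV.
V -> Jc: J nullable, giving Jc | c.
Unchanged (no nullable symbols): S -> VcV; S -> f; J -> f; V -> c; V -> ccf.

S -> f | VcV; J -> f | cV | cJV; V -> c | Jc | ccf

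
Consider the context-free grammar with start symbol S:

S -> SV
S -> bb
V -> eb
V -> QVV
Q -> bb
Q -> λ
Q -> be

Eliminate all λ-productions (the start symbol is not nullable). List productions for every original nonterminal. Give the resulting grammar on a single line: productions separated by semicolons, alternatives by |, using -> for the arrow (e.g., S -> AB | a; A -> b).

S -> SV | bb; Q -> bb | be; V -> VV | eb | QVV

Nullable set: {Q}.
Drop Q -> λ.
V -> QVV: Q nullable, giving QVV | VV.
Unchanged (no nullable symbols): S -> SV; S -> bb; Q -> bb; Q -> be; V -> eb.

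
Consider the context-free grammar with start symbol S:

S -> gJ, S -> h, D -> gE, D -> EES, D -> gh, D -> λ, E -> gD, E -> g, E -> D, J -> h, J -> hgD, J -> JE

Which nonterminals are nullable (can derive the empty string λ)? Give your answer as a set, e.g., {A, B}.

Directly nullable (have an ε-rule): {D}.
E is nullable via E -> D (every symbol on the right is already known nullable).
Not nullable: J, S — each has a terminal in every rule's right-hand side or depends on a non-nullable symbol.

{D, E}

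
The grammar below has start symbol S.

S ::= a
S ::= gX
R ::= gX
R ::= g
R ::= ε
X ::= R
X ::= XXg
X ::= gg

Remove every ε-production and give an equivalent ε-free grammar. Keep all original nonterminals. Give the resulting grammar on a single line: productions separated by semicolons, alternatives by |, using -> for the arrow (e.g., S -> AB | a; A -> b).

S -> a | g | gX; R -> g | gX; X -> R | g | Xg | gg | XXg

Nullable set: {R, X}.
S -> gX: X nullable, giving g | gX.
Drop R -> ε.
R -> gX: X nullable, giving g | gX.
X -> R: R nullable, giving R.
X -> XXg: X, X nullable, giving XXg | Xg | g.
Unchanged (no nullable symbols): S -> a; R -> g; X -> gg.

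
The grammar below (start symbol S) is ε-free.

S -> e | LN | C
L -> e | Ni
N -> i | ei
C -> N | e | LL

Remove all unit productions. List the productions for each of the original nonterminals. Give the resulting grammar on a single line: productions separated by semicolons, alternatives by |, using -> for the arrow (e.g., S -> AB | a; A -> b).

S -> e | i | LL | LN | ei; C -> e | i | LL | ei; L -> e | Ni; N -> i | ei

Unit productions: C->N, S->C.
Unit pairs (A ⇒* B via units): (C,N), (S,C), (S,N).
S: inherits non-unit rules of {C, N, S} → LL | LN | e | ei | i.
C: inherits non-unit rules of {C, N} → LL | e | ei | i.
L: inherits non-unit rules of {L} → Ni | e.
N: inherits non-unit rules of {N} → ei | i.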